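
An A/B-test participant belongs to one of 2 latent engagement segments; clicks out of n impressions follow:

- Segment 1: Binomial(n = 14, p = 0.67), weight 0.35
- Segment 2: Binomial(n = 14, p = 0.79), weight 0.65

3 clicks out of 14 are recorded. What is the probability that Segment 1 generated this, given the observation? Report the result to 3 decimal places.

0.979

Apply Bayes' rule: the posterior for each component is proportional to its prior times its likelihood at x.
Component likelihoods at x = 3 clicks out of 14:
  L_1 = C(14,3)·0.67^3·0.33^11 = 364·0.300763·5.05421e-06 = 0.000553324
  L_2 = C(14,3)·0.79^3·0.21^11 = 364·0.493039·3.50278e-08 = 6.2863e-06
Multiply by the mixture weights:
  π_1·L_1 = 0.35 × 0.000553324 = 0.000193663
  π_2·L_2 = 0.65 × 6.2863e-06 = 4.08609e-06
Evidence: 0.000193663 + 4.08609e-06 = 0.000197749
P(Segment 1 | 3 clicks out of 14) = 0.000193663 / 0.000197749 ≈ 0.979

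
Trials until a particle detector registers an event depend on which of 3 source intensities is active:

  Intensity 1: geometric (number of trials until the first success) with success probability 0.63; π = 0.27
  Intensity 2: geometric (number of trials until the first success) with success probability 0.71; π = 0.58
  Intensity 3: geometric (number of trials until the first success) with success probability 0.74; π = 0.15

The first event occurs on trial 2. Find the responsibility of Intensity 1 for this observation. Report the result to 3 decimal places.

0.298

Posterior ∝ prior × likelihood, so P(k | x) ∝ π_k f_k(x); normalise over all components.
Component likelihoods at x = 2:
  p_1 = 0.2331
  p_2 = 0.2059
  p_3 = 0.1924
Unnormalised posteriors:
  π_1·p_1 = 0.27 × 0.2331 = 0.062937
  π_2·p_2 = 0.58 × 0.2059 = 0.119422
  π_3·p_3 = 0.15 × 0.1924 = 0.02886
Sum: 0.062937 + 0.119422 + 0.02886 = 0.211219
So the posterior for Intensity 1 is 0.062937 / 0.211219 ≈ 0.298.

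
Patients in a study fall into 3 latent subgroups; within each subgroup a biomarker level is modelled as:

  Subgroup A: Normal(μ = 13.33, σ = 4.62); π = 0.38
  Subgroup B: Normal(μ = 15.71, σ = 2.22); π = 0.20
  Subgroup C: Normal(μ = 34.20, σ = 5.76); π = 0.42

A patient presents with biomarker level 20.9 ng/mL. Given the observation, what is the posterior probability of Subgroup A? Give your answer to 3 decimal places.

0.663

The responsibility of component k is π_k f_k(x) divided by Σ_j π_j f_j(x).
Normal densities:
  L_A = (1/(4.62·√(2π)))·exp(−(20.9−13.33)²/(2·4.62²)) = 0.086351·exp(-1.34239) = 0.0225568
  L_B = (1/(2.22·√(2π)))·exp(−(20.9−15.71)²/(2·2.22²)) = 0.179704·exp(-2.73274) = 0.011688
  L_C = (1/(5.76·√(2π)))·exp(−(20.9−34.20)²/(2·5.76²)) = 0.069261·exp(-2.66580) = 0.00481663
Multiply by the mixture weights:
  π_A·L_A = 0.38 × 0.0225568 = 0.00857157
  π_B·L_B = 0.20 × 0.011688 = 0.00233761
  π_C·L_C = 0.42 × 0.00481663 = 0.00202298
Normaliser: 0.00857157 + 0.00233761 + 0.00202298 = 0.0129322
So the posterior for Subgroup A is 0.00857157 / 0.0129322 ≈ 0.663.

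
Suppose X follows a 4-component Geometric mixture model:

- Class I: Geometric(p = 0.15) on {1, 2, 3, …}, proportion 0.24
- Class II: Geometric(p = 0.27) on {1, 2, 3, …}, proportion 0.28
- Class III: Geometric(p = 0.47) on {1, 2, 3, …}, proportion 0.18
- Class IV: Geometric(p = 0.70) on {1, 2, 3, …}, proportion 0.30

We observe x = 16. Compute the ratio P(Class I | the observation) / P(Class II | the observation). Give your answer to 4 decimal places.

The posterior odds equal the prior odds times the likelihood ratio: (π_i/π_j)·(f_i(x)/f_j(x)).
Geometric probabilities:
  p_I = 0.15·(1−0.15)^15 = 0.15·0.0873542 = 0.0131031
  p_II = 0.27·(1−0.27)^15 = 0.27·0.00890929 = 0.00240551
  p_III = 0.47·(1−0.47)^15 = 0.47·7.31372e-05 = 3.43745e-05
  p_IV = 0.70·(1−0.70)^15 = 0.70·1.43489e-08 = 1.00442e-08
Posterior odds = (π_I·p_I) / (π_II·p_II) = (0.24·0.0131031) / (0.28·0.00240551) = 0.00314475 / 0.000673542 ≈ 4.6690

4.6690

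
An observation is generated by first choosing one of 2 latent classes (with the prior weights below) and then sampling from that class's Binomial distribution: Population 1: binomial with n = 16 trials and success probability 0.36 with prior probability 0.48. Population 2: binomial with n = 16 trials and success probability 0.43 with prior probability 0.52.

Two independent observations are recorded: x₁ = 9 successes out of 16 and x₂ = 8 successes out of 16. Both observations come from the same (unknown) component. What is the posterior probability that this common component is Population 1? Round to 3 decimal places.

By Bayes' theorem, P(k | x) = P(Z=k) f_k(x) / Σ_j P(Z=j) f_j(x).
Since both observations come from the same component, the likelihood for component k is f_k(x₁)·f_k(x₂).
  f_1 = [C(16,9)·0.36^9·0.64^7 = 11440·0.00010156·0.0439805 = 0.0510985] × [0.102197] = 0.00522212
  f_2 = [C(16,9)·0.43^9·0.57^7 = 11440·0.000502593·0.019549 = 0.1124] × [0.16762] = 0.0188404
Unnormalised posteriors:
  P(Z=1)·f_1 = 0.48 × 0.00522212 = 0.00250662
  P(Z=2)·f_2 = 0.52 × 0.0188404 = 0.00979703
Evidence: 0.00250662 + 0.00979703 = 0.0123036
Responsibility of Population 1: 0.00250662 / 0.0123036 ≈ 0.204

0.204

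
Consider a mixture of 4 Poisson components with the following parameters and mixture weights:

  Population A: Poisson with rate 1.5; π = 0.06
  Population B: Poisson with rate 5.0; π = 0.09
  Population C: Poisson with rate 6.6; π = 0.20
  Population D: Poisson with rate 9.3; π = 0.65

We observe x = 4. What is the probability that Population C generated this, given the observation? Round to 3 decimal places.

The responsibility of component k is π_k f_k(x) divided by Σ_j π_j f_j(x).
Poisson probabilities:
  f_A = 0.0470665
  f_B = 0.175467
  f_C = 0.107553
  f_D = 0.0284959
Weight by the priors:
  π_A·f_A = 0.06 × 0.0470665 = 0.00282399
  π_B·f_B = 0.09 × 0.175467 = 0.0157921
  π_C·f_C = 0.20 × 0.107553 = 0.0215105
  π_D·f_D = 0.65 × 0.0284959 = 0.0185223
Denominator: 0.00282399 + 0.0157921 + 0.0215105 + 0.0185223 = 0.0586489
P(Population C | x) = 0.0215105 / 0.0586489 ≈ 0.367

0.367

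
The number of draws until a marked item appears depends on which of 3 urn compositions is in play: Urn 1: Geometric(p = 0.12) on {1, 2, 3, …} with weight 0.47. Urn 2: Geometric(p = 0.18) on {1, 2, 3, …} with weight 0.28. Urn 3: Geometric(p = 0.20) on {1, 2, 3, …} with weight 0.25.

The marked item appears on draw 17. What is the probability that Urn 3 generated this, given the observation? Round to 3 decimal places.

By Bayes' theorem, P(k | x) = w_k f_k(x) / Σ_j w_j f_j(x).
Geometric probabilities:
  p_1 = 0.12·(1−0.12)^16 = 0.12·0.129337 = 0.0155204
  p_2 = 0.18·(1−0.18)^16 = 0.18·0.0417851 = 0.00752132
  p_3 = 0.20·(1−0.20)^16 = 0.20·0.0281475 = 0.0056295
Weight by the priors:
  w_1·p_1 = 0.47 × 0.0155204 = 0.00729461
  w_2·p_2 = 0.28 × 0.00752132 = 0.00210597
  w_3·p_3 = 0.25 × 0.0056295 = 0.00140737
Marginal: 0.00729461 + 0.00210597 + 0.00140737 = 0.010808
P(Urn 3 | data) = 0.00140737 / 0.010808 ≈ 0.130

0.130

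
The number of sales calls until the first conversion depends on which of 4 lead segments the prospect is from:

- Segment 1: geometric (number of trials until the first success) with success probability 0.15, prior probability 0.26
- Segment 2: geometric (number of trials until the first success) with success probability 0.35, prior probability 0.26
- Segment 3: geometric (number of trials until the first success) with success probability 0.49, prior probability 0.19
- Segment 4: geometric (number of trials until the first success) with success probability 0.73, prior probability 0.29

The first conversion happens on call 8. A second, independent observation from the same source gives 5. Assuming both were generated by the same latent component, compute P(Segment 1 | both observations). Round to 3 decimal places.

The responsibility of component k is π_k f_k(x) divided by Σ_j π_j f_j(x).
Since both observations come from the same component, the likelihood for component k is f_k(x₁)·f_k(x₂).
  L_1 = [0.15·(1−0.15)^7 = 0.15·0.320577 = 0.0480866] × [0.0783009] = 0.00376522
  L_2 = [0.35·(1−0.35)^7 = 0.35·0.0490223 = 0.0171578] × [0.0624772] = 0.00107197
  L_3 = [0.49·(1−0.49)^7 = 0.49·0.00897411 = 0.00439731] × [0.0331495] = 0.000145769
  L_4 = [0.73·(1−0.73)^7 = 0.73·0.000104604 = 7.63606e-05] × [0.00387952] = 2.96242e-07
Multiply by the mixture weights:
  π_1·L_1 = 0.26 × 0.00376522 = 0.000978958
  π_2·L_2 = 0.26 × 0.00107197 = 0.000278712
  π_3·L_3 = 0.19 × 0.000145769 = 2.7696e-05
  π_4·L_4 = 0.29 × 2.96242e-07 = 8.59103e-08
Normaliser: 0.000978958 + 0.000278712 + 2.7696e-05 + 8.59103e-08 = 0.00128545
So the posterior for Segment 1 is 0.000978958 / 0.00128545 ≈ 0.762.

0.762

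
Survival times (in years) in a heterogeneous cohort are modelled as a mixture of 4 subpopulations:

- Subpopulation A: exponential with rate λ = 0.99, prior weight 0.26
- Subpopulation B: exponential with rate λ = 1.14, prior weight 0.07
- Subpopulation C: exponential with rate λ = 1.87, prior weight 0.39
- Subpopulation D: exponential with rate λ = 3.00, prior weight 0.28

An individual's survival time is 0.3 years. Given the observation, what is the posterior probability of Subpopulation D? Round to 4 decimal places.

0.3396

Posterior ∝ prior × likelihood, so P(k | x) ∝ π_k f_k(x); normalise over all components.
Evaluate each component's likelihood at the observed value:
  L_A = 0.99·e^(−0.99·0.3) = 0.99·e^(−0.2970) = 0.735614
  L_B = 1.14·e^(−1.14·0.3) = 1.14·e^(−0.3420) = 0.809797
  L_C = 1.87·e^(−1.87·0.3) = 1.87·e^(−0.5610) = 1.06709
  L_D = 3.00·e^(−3.00·0.3) = 3.00·e^(−0.9000) = 1.21971
Weight by the priors:
  π_A·L_A = 0.26 × 0.735614 = 0.19126
  π_B·L_B = 0.07 × 0.809797 = 0.0566858
  π_C·L_C = 0.39 × 1.06709 = 0.416166
  π_D·L_D = 0.28 × 1.21971 = 0.341519
Evidence: 0.19126 + 0.0566858 + 0.416166 + 0.341519 = 1.00563
P(Subpopulation D | x) = 0.341519 / 1.00563 ≈ 0.3396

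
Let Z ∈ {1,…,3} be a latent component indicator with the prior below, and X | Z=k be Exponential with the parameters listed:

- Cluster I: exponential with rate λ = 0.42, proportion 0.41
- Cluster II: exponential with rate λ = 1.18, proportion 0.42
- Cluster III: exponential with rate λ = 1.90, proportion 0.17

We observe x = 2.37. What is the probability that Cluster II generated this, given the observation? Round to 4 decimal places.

P(component k | x) = w_k·f_k(x) / marginal(x), where marginal(x) = Σ_j w_j·f_j(x).
Evaluate each component's likelihood at the observed value:
  f_I = 0.155222
  f_II = 0.0720003
  f_III = 0.0210439
Weight by the priors:
  w_I·f_I = 0.41 × 0.155222 = 0.0636409
  w_II·f_II = 0.42 × 0.0720003 = 0.0302401
  w_III·f_III = 0.17 × 0.0210439 = 0.00357746
Evidence: 0.0636409 + 0.0302401 + 0.00357746 = 0.0974585
P(Cluster II | x) = 0.0302401 / 0.0974585 ≈ 0.3103

0.3103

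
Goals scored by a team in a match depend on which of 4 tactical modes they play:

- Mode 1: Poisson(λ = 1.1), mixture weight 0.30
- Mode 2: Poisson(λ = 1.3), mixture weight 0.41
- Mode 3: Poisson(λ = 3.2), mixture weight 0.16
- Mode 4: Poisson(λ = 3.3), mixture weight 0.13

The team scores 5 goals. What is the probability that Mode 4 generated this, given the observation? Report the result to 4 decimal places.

0.4044

The responsibility of component k is π_k f_k(x) divided by Σ_j π_j f_j(x).
Component likelihoods at x = 5 goals:
  f_1 = e^(−1.1)·1.1^5/5! = 0.00446744
  f_2 = e^(−1.3)·1.3^5/5! = 0.00843243
  f_3 = e^(−3.2)·3.2^5/5! = 0.113979
  f_4 = e^(−3.3)·3.3^5/5! = 0.120286
Unnormalised posteriors:
  π_1·f_1 = 0.30 × 0.00446744 = 0.00134023
  π_2·f_2 = 0.41 × 0.00843243 = 0.0034573
  π_3·f_3 = 0.16 × 0.113979 = 0.0182367
  π_4·f_4 = 0.13 × 0.120286 = 0.0156372
Evidence: 0.00134023 + 0.0034573 + 0.0182367 + 0.0156372 = 0.0386715
P(Mode 4 | x) = 0.0156372 / 0.0386715 ≈ 0.4044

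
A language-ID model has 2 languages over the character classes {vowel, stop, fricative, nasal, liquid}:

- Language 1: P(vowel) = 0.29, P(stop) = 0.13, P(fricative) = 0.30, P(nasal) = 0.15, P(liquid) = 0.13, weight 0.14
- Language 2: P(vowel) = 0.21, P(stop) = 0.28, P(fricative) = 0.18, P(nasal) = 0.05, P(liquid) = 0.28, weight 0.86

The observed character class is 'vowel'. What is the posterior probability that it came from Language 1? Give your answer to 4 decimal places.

The responsibility of component k is w_k f_k(x) divided by Σ_j w_j f_j(x).
Component likelihoods at x = 'vowel':
  L_1 = P(vowel | comp) = 0.29
  L_2 = P(vowel | comp) = 0.21
Unnormalised posteriors:
  w_1·L_1 = 0.14 × 0.29 = 0.0406
  w_2·L_2 = 0.86 × 0.21 = 0.1806
Sum: 0.0406 + 0.1806 = 0.2212
So the posterior for Language 1 is 0.0406 / 0.2212 ≈ 0.1835.

0.1835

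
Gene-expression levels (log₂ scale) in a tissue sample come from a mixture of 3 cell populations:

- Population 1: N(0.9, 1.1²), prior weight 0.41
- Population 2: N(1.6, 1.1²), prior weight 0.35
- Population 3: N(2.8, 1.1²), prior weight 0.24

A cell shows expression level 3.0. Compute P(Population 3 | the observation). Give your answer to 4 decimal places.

Posterior ∝ prior × likelihood, so P(k | x) ∝ π_k f_k(x); normalise over all components.
Component likelihoods at x = 3.0:
  f_1 = 0.0586268
  f_2 = 0.161352
  f_3 = 0.356729
Prior × likelihood for each component:
  π_1·f_1 = 0.41 × 0.0586268 = 0.024037
  π_2·f_2 = 0.35 × 0.161352 = 0.0564733
  π_3·f_3 = 0.24 × 0.356729 = 0.0856151
Denominator: 0.024037 + 0.0564733 + 0.0856151 = 0.166125
P(Population 3 | 3.0) = 0.0856151 / 0.166125 ≈ 0.5154

0.5154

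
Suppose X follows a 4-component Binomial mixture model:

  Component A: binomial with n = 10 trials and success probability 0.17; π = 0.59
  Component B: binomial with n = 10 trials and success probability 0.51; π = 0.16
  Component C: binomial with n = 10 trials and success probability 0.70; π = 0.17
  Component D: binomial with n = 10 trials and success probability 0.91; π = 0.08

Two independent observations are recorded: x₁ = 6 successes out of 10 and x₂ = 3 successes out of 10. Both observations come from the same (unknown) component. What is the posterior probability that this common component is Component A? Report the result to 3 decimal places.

P(component k | x) = π_k·f_k(x) / marginal(x), where marginal(x) = Σ_j π_j·f_j(x).
Since both observations come from the same component, the likelihood for component k is f_k(x₁)·f_k(x₂).
  f_A = [0.00240561] × [0.159983] = 0.000384857
  f_B = [0.213022] × [0.10796] = 0.0229979
  f_C = [0.200121] × [0.00900169] = 0.00180143
  f_D = [0.00782416] × [4.32517e-06] = 3.38408e-08
Prior × likelihood for each component:
  π_A·f_A = 0.59 × 0.000384857 = 0.000227066
  π_B·f_B = 0.16 × 0.0229979 = 0.00367967
  π_C·f_C = 0.17 × 0.00180143 = 0.000306243
  π_D·f_D = 0.08 × 3.38408e-08 = 2.70726e-09
Sum: 0.000227066 + 0.00367967 + 0.000306243 + 2.70726e-09 = 0.00421298
Responsibility of Component A: 0.000227066 / 0.00421298 ≈ 0.054

0.054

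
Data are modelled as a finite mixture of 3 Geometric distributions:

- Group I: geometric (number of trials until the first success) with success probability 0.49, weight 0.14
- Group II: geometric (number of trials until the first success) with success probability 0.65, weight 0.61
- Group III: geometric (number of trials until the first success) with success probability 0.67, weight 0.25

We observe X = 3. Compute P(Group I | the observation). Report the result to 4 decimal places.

By Bayes' theorem, P(k | x) = w_k f_k(x) / Σ_j w_j f_j(x).
Geometric probabilities:
  f_I = 0.127449
  f_II = 0.079625
  f_III = 0.072963
Multiply by the mixture weights:
  w_I·f_I = 0.14 × 0.127449 = 0.0178429
  w_II·f_II = 0.61 × 0.079625 = 0.0485712
  w_III·f_III = 0.25 × 0.072963 = 0.0182407
Sum: 0.0178429 + 0.0485712 + 0.0182407 = 0.0846549
P(Group I | 3) = 0.0178429 / 0.0846549 ≈ 0.2108

0.2108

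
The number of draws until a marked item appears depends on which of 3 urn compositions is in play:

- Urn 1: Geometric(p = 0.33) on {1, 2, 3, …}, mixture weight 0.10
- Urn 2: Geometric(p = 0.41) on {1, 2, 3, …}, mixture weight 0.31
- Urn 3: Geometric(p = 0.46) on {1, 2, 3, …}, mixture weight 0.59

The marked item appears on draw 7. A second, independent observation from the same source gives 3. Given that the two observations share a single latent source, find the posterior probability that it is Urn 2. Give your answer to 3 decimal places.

By Bayes' theorem, P(k | x) = π_k f_k(x) / Σ_j π_j f_j(x).
Since both observations come from the same component, the likelihood for component k is f_k(x₁)·f_k(x₂).
  p_1 = [0.0298513] × [0.148137] = 0.00442208
  p_2 = [0.017294] × [0.142721] = 0.00246822
  p_3 = [0.0114057] × [0.134136] = 0.00152991
Multiply by the mixture weights:
  π_1·p_1 = 0.10 × 0.00442208 = 0.000442208
  π_2·p_2 = 0.31 × 0.00246822 = 0.000765148
  π_3·p_3 = 0.59 × 0.00152991 = 0.000902647
Normaliser: 0.000442208 + 0.000765148 + 0.000902647 = 0.00211
P(Urn 2 | data) ≈ 0.363

0.363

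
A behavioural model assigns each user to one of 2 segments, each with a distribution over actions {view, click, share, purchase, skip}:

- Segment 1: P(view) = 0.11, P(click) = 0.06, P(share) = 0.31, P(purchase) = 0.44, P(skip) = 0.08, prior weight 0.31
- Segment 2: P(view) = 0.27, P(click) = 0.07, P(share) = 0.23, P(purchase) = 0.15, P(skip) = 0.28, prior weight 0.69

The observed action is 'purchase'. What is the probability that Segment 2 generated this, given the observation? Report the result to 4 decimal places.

0.4314

Apply Bayes' rule: the posterior for each component is proportional to its prior times its likelihood at x.
Component likelihoods at x = 'purchase':
  p_1 = 0.44
  p_2 = 0.15
Prior × likelihood for each component:
  P(Z=1)·p_1 = 0.31 × 0.44 = 0.1364
  P(Z=2)·p_2 = 0.69 × 0.15 = 0.1035
Marginal: 0.1364 + 0.1035 = 0.2399
P(Segment 2 | the observation) = 0.1035 / 0.2399 ≈ 0.4314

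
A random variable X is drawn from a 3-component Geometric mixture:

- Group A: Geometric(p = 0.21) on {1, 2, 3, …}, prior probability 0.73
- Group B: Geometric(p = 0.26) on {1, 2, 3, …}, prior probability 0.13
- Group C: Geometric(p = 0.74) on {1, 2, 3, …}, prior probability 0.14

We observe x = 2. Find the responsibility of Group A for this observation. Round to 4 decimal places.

Posterior ∝ prior × likelihood, so P(k | x) ∝ π_k f_k(x); normalise over all components.
Evaluate each component's likelihood at the observed value:
  f_A = 0.21·(1−0.21)^1 = 0.21·0.79 = 0.1659
  f_B = 0.26·(1−0.26)^1 = 0.26·0.74 = 0.1924
  f_C = 0.74·(1−0.74)^1 = 0.74·0.26 = 0.1924
Unnormalised posteriors:
  π_A·f_A = 0.73 × 0.1659 = 0.121107
  π_B·f_B = 0.13 × 0.1924 = 0.025012
  π_C·f_C = 0.14 × 0.1924 = 0.026936
Normaliser: 0.121107 + 0.025012 + 0.026936 = 0.173055
So the posterior for Group A is 0.121107 / 0.173055 ≈ 0.6998.

0.6998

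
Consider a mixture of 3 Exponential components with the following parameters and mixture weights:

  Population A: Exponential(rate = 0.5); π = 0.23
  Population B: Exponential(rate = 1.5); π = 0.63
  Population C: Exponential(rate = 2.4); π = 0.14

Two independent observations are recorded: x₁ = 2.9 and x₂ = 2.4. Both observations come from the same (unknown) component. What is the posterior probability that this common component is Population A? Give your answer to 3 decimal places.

0.890

Posterior ∝ prior × likelihood, so P(k | x) ∝ P(Z=k) f_k(x); normalise over all components.
Since both observations come from the same component, the likelihood for component k is f_k(x₁)·f_k(x₂).
  f_A = [0.5·e^(−0.5·2.9) = 0.5·e^(−1.4500) = 0.117285] × [0.150597] = 0.0176628
  f_B = [1.5·e^(−1.5·2.9) = 1.5·e^(−4.3500) = 0.0193602] × [0.0409856] = 0.00079349
  f_C = [2.4·e^(−2.4·2.9) = 2.4·e^(−6.9600) = 0.00227783] × [0.00756267] = 1.72265e-05
Weight by the priors:
  P(Z=A)·f_A = 0.23 × 0.0176628 = 0.00406244
  P(Z=B)·f_B = 0.63 × 0.00079349 = 0.000499899
  P(Z=C)·f_C = 0.14 × 1.72265e-05 = 2.41171e-06
Sum: 0.00406244 + 0.000499899 + 2.41171e-06 = 0.00456476
So the posterior for Population A is 0.00406244 / 0.00456476 ≈ 0.890.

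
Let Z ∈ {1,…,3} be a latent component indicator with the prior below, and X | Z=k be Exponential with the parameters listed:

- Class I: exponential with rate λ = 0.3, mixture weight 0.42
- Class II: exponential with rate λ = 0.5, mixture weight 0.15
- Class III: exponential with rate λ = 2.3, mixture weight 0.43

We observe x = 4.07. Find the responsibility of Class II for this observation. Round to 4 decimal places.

0.2083

P(component k | x) = P(Z=k)·f_k(x) / marginal(x), where marginal(x) = Σ_j P(Z=j)·f_j(x).
Component likelihoods at x = 4.07:
  p_I = 0.3·e^(−0.3·4.07) = 0.3·e^(−1.2210) = 0.0884805
  p_II = 0.5·e^(−0.5·4.07) = 0.5·e^(−2.0350) = 0.0653402
  p_III = 2.3·e^(−2.3·4.07) = 2.3·e^(−9.3610) = 0.000197832
Weight by the priors:
  P(Z=I)·p_I = 0.42 × 0.0884805 = 0.0371618
  P(Z=II)·p_II = 0.15 × 0.0653402 = 0.00980104
  P(Z=III)·p_III = 0.43 × 0.000197832 = 8.50679e-05
Sum: 0.0371618 + 0.00980104 + 8.50679e-05 = 0.0470479
P(Class II | 4.07) ≈ 0.2083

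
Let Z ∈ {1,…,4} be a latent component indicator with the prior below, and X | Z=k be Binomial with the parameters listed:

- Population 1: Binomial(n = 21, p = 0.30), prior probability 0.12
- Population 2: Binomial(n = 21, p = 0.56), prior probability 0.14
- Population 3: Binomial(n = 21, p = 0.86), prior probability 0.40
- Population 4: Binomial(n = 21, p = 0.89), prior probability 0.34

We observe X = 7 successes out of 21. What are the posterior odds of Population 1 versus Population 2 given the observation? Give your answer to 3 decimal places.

7.221

The posterior odds equal the prior odds times the likelihood ratio: (P(Z=i)/P(Z=j))·(f_i(x)/f_j(x)).
Binomial probabilities:
  p_1 = C(21,7)·0.30^7·0.70^14 = 116280·0.0002187·0.00678223 = 0.172475
  p_2 = C(21,7)·0.56^7·0.44^14 = 116280·0.0172709·1.01938e-05 = 0.0204719
  p_3 = C(21,7)·0.86^7·0.14^14 = 116280·0.347928·1.1112e-12 = 4.49559e-08
  p_4 = C(21,7)·0.89^7·0.11^14 = 116280·0.442313·3.7975e-14 = 1.95314e-09
0.020697 / 0.00286607 ≈ 7.221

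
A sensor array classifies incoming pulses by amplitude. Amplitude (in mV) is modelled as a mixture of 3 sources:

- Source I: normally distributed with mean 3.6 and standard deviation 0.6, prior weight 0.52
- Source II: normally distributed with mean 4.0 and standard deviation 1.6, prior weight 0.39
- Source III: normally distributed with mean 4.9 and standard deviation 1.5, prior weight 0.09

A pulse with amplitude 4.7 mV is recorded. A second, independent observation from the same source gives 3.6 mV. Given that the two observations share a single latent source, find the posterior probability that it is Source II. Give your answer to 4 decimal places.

By Bayes' theorem, P(k | x) = π_k f_k(x) / Σ_j π_j f_j(x).
Since both observations come from the same component, the likelihood for component k is f_k(x₁)·f_k(x₂).
  f_I = [(1/(0.6·√(2π)))·exp(−(4.7−3.6)²/(2·0.6²)) = 0.664904·exp(-1.68056) = 0.123852] × [0.664904] = 0.0823496
  f_II = [(1/(1.6·√(2π)))·exp(−(4.7−4.0)²/(2·1.6²)) = 0.249339·exp(-0.09570) = 0.226583] × [0.241668] = 0.0547577
  f_III = [(1/(1.5·√(2π)))·exp(−(4.7−4.9)²/(2·1.5²)) = 0.265962·exp(-0.00889) = 0.263608] × [0.182691] = 0.0481588
Multiply by the mixture weights:
  π_I·f_I = 0.52 × 0.0823496 = 0.0428218
  π_II·f_II = 0.39 × 0.0547577 = 0.0213555
  π_III·f_III = 0.09 × 0.0481588 = 0.00433429
Normaliser: 0.0428218 + 0.0213555 + 0.00433429 = 0.0685116
P(Source II | x) ≈ 0.3117

0.3117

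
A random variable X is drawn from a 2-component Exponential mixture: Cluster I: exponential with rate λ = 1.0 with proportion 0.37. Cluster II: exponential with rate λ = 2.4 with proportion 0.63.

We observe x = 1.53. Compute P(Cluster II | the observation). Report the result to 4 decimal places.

0.3242

By Bayes' theorem, P(k | x) = w_k f_k(x) / Σ_j w_j f_j(x).
Component likelihoods at x = 1.53:
  f_I = 0.216536
  f_II = 0.0610214
Unnormalised posteriors:
  w_I·f_I = 0.37 × 0.216536 = 0.0801182
  w_II·f_II = 0.63 × 0.0610214 = 0.0384435
Normaliser: 0.0801182 + 0.0384435 = 0.118562
So the posterior for Cluster II is 0.0384435 / 0.118562 ≈ 0.3242.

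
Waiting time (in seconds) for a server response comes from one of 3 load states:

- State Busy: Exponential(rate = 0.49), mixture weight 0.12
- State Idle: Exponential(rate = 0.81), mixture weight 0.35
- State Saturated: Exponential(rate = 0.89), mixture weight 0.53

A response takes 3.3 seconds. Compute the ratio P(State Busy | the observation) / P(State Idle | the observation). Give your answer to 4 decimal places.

0.5963

Posterior odds = (w_i f_i(x)) / (w_j f_j(x)); the normalising sum cancels.
Evaluate each component's likelihood at the observed value:
  p_Busy = 0.0972617
  p_Idle = 0.0559263
  p_Saturated = 0.0471919
Posterior odds = (w_Busy·p_Busy) / (w_Idle·p_Idle) = (0.12·0.0972617) / (0.35·0.0559263) = 0.0116714 / 0.0195742 ≈ 0.5963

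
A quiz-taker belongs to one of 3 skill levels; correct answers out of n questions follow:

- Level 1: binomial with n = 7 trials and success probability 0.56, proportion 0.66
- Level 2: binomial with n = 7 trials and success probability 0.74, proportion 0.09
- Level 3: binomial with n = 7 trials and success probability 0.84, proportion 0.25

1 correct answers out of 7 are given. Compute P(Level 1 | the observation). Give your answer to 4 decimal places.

0.9911

Posterior ∝ prior × likelihood, so P(k | x) ∝ P(Z=k) f_k(x); normalise over all components.
Binomial probabilities:
  p_1 = C(7,1)·0.56^1·0.44^6 = 7·0.56·0.00725631 = 0.0284448
  p_2 = C(7,1)·0.74^1·0.26^6 = 7·0.74·0.000308916 = 0.00160018
  p_3 = C(7,1)·0.84^1·0.16^6 = 7·0.84·1.67772e-05 = 9.865e-05
Multiply by the mixture weights:
  P(Z=1)·p_1 = 0.66 × 0.0284448 = 0.0187735
  P(Z=2)·p_2 = 0.09 × 0.00160018 = 0.000144017
  P(Z=3)·p_3 = 0.25 × 9.865e-05 = 2.46625e-05
Denominator: 0.0187735 + 0.000144017 + 2.46625e-05 = 0.0189422
P(Level 1 | 1 correct answers out of 7) = 0.0187735 / 0.0189422 ≈ 0.9911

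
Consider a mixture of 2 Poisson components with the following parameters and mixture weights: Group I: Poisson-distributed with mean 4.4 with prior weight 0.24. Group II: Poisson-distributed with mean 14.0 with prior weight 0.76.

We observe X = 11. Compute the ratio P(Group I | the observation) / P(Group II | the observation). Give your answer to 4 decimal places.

Posterior odds = (π_i f_i(x)) / (π_j f_j(x)); the normalising sum cancels.
Poisson probabilities:
  f_I = 0.00368068
  f_II = 0.0843587
Odds = (0.24/0.76) × (0.00368068/0.0843587) = 0.315789 × 0.0436313 ≈ 0.0138

0.0138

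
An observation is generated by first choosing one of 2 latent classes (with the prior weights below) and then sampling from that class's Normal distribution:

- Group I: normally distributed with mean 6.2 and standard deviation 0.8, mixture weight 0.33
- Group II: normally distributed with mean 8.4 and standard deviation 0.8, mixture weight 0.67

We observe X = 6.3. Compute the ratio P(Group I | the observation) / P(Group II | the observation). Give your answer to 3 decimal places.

15.322

Since P(k|x) ∝ P(Z=k) f_k(x), the posterior odds are P(Z=i) f_i(x) / (P(Z=j) f_j(x)).
Evaluate each component's likelihood at the observed value:
  p_I = (1/(0.8·√(2π)))·exp(−(6.3−6.2)²/(2·0.8²)) = 0.498678·exp(-0.00781) = 0.494797
  p_II = (1/(0.8·√(2π)))·exp(−(6.3−8.4)²/(2·0.8²)) = 0.498678·exp(-3.44531) = 0.0159052
Posterior odds = (P(Z=I)·p_I) / (P(Z=II)·p_II) = (0.33·0.494797) / (0.67·0.0159052) = 0.163283 / 0.0106565 ≈ 15.322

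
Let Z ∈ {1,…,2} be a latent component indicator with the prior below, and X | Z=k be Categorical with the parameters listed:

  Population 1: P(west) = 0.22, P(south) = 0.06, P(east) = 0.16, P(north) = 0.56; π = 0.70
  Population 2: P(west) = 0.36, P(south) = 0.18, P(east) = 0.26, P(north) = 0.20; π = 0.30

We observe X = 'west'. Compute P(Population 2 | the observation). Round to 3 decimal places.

0.412

Apply Bayes' rule: the posterior for each component is proportional to its prior times its likelihood at x.
Evaluate each component's likelihood at the observed value:
  p_1 = 0.22
  p_2 = 0.36
Unnormalised posteriors:
  w_1·p_1 = 0.70 × 0.22 = 0.154
  w_2·p_2 = 0.30 × 0.36 = 0.108
Marginal: 0.154 + 0.108 = 0.262
So the posterior for Population 2 is 0.108 / 0.262 ≈ 0.412.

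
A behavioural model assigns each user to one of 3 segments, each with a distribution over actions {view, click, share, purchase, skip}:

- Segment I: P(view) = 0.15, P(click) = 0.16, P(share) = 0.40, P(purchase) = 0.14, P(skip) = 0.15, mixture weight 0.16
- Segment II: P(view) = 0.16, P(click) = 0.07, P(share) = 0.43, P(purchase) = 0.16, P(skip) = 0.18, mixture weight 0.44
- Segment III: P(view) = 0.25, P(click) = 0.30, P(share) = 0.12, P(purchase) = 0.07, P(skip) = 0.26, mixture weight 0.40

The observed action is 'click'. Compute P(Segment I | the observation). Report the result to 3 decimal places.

Posterior ∝ prior × likelihood, so P(k | x) ∝ π_k f_k(x); normalise over all components.
Component likelihoods at x = 'click':
  f_I = 0.16
  f_II = 0.07
  f_III = 0.3
Unnormalised posteriors:
  π_I·f_I = 0.16 × 0.16 = 0.0256
  π_II·f_II = 0.44 × 0.07 = 0.0308
  π_III·f_III = 0.40 × 0.3 = 0.12
Denominator: 0.0256 + 0.0308 + 0.12 = 0.1764
Responsibility of Segment I: 0.0256 / 0.1764 ≈ 0.145

0.145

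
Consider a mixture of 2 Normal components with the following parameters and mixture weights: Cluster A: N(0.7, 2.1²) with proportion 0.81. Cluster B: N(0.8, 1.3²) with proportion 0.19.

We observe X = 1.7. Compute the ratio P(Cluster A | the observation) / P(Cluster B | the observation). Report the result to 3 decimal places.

2.994

Posterior odds = (π_i f_i(x)) / (π_j f_j(x)); the normalising sum cancels.
Component likelihoods at x = 1.7:
  f_A = 0.16961
  f_B = 0.241485
Odds = (0.81/0.19) × (0.16961/0.241485) = 4.26316 × 0.702362 ≈ 2.994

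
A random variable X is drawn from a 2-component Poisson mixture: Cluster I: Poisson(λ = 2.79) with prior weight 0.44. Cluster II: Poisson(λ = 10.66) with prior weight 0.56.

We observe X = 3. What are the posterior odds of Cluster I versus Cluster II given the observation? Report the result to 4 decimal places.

36.8726

Since P(k|x) ∝ w_k f_k(x), the posterior odds are w_i f_i(x) / (w_j f_j(x)).
Poisson probabilities:
  L_I = 0.222321
  L_II = 0.00473741
0.0978211 / 0.00265295 ≈ 36.8726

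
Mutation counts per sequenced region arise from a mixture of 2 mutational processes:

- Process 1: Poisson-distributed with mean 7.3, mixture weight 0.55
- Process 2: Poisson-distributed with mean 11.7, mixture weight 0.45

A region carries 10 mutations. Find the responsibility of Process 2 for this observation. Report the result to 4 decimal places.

P(component k | x) = π_k·f_k(x) / marginal(x), where marginal(x) = Σ_j π_j·f_j(x).
Component likelihoods at x = 10 mutations:
  L_1 = 0.0800048
  L_2 = 0.109863
Unnormalised posteriors:
  π_1·L_1 = 0.55 × 0.0800048 = 0.0440026
  π_2·L_2 = 0.45 × 0.109863 = 0.0494382
Marginal: 0.0440026 + 0.0494382 = 0.0934408
P(Process 2 | 10 mutations) ≈ 0.5291

0.5291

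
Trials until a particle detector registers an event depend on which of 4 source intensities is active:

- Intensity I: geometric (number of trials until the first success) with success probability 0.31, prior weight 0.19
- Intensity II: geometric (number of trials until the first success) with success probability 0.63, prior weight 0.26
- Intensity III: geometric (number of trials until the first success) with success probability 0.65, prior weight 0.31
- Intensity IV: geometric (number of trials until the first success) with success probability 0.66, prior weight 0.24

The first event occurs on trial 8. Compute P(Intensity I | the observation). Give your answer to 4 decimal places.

0.9225

P(component k | x) = π_k·f_k(x) / marginal(x), where marginal(x) = Σ_j π_j·f_j(x).
Component likelihoods at x = 8:
  p_I = 0.31·(1−0.31)^7 = 0.31·0.0744635 = 0.0230837
  p_II = 0.63·(1−0.63)^7 = 0.63·0.000949319 = 0.000598071
  p_III = 0.65·(1−0.65)^7 = 0.65·0.000643393 = 0.000418205
  p_IV = 0.66·(1−0.66)^7 = 0.66·0.000525234 = 0.000346654
Prior × likelihood for each component:
  π_I·p_I = 0.19 × 0.0230837 = 0.0043859
  π_II·p_II = 0.26 × 0.000598071 = 0.000155498
  π_III·p_III = 0.31 × 0.000418205 = 0.000129644
  π_IV·p_IV = 0.24 × 0.000346654 = 8.3197e-05
Evidence: 0.0043859 + 0.000155498 + 0.000129644 + 8.3197e-05 = 0.00475424
Responsibility of Intensity I: 0.0043859 / 0.00475424 ≈ 0.9225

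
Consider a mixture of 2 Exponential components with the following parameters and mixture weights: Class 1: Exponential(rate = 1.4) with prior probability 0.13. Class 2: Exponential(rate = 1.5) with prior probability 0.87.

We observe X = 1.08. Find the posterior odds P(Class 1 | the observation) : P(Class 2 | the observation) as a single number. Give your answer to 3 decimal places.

0.155

The posterior odds equal the prior odds times the likelihood ratio: (π_i/π_j)·(f_i(x)/f_j(x)).
Evaluate each component's likelihood at the observed value:
  L_1 = 0.308656
  L_2 = 0.296848
Odds = (0.13/0.87) × (0.308656/0.296848) = 0.149425 × 1.03978 ≈ 0.155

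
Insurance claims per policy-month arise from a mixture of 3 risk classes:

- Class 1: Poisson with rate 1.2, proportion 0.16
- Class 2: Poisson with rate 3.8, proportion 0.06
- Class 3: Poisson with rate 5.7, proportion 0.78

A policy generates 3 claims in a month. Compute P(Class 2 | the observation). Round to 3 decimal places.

0.115

The responsibility of component k is P(Z=k) f_k(x) divided by Σ_j P(Z=j) f_j(x).
Evaluate each component's likelihood at the observed value:
  L_1 = e^(−1.2)·1.2^3/3! = 0.0867439
  L_2 = e^(−3.8)·3.8^3/3! = 0.204588
  L_3 = e^(−5.7)·5.7^3/3! = 0.103275
Prior × likelihood for each component:
  P(Z=1)·L_1 = 0.16 × 0.0867439 = 0.013879
  P(Z=2)·L_2 = 0.06 × 0.204588 = 0.0122753
  P(Z=3)·L_3 = 0.78 × 0.103275 = 0.0805544
Marginal: 0.013879 + 0.0122753 + 0.0805544 = 0.106709
P(Class 2 | x) = 0.0122753 / 0.106709 ≈ 0.115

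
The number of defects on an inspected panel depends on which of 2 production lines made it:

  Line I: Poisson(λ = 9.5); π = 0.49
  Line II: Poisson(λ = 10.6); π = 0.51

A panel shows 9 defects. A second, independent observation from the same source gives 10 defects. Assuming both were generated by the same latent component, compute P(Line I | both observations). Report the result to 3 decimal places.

By Bayes' theorem, P(k | x) = w_k f_k(x) / Σ_j w_j f_j(x).
Since both observations come from the same component, the likelihood for component k is f_k(x₁)·f_k(x₂).
  L_I = [0.130003] × [0.123502] = 0.0160556
  L_II = [0.116003] × [0.122963] = 0.014264
Weight by the priors:
  w_I·L_I = 0.49 × 0.0160556 = 0.00786726
  w_II·L_II = 0.51 × 0.014264 = 0.00727466
Normaliser: 0.00786726 + 0.00727466 = 0.0151419
Responsibility of Line I: 0.00786726 / 0.0151419 ≈ 0.520

0.520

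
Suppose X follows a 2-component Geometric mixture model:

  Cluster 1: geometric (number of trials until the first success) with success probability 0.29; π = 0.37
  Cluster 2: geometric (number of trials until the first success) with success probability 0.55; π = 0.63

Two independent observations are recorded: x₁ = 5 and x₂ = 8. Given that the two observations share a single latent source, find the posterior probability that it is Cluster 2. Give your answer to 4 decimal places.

0.0390

Posterior ∝ prior × likelihood, so P(k | x) ∝ π_k f_k(x); normalise over all components.
Since both observations come from the same component, the likelihood for component k is f_k(x₁)·f_k(x₂).
  p_1 = [0.29·(1−0.29)^4 = 0.29·0.254117 = 0.0736939] × [0.0263758] = 0.00194374
  p_2 = [0.55·(1−0.55)^4 = 0.55·0.0410062 = 0.0225534] × [0.00205518] = 4.63514e-05
Multiply by the mixture weights:
  π_1·p_1 = 0.37 × 0.00194374 = 0.000719183
  π_2·p_2 = 0.63 × 4.63514e-05 = 2.92014e-05
Denominator: 0.000719183 + 2.92014e-05 = 0.000748385
P(Cluster 2 | data) = 2.92014e-05 / 0.000748385 ≈ 0.0390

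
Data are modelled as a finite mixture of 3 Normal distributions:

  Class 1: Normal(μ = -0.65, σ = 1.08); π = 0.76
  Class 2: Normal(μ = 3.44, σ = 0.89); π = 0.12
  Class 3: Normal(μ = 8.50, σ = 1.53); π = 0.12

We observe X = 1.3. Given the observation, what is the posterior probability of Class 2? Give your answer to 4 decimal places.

P(component k | x) = w_k·f_k(x) / marginal(x), where marginal(x) = Σ_j w_j·f_j(x).
Normal densities:
  p_1 = 0.0723735
  p_2 = 0.0248922
  p_3 = 4.04969e-06
Multiply by the mixture weights:
  w_1·p_1 = 0.76 × 0.0723735 = 0.0550039
  w_2·p_2 = 0.12 × 0.0248922 = 0.00298706
  w_3·p_3 = 0.12 × 4.04969e-06 = 4.85963e-07
Sum: 0.0550039 + 0.00298706 + 4.85963e-07 = 0.0579914
P(Class 2 | 1.3) = 0.00298706 / 0.0579914 ≈ 0.0515

0.0515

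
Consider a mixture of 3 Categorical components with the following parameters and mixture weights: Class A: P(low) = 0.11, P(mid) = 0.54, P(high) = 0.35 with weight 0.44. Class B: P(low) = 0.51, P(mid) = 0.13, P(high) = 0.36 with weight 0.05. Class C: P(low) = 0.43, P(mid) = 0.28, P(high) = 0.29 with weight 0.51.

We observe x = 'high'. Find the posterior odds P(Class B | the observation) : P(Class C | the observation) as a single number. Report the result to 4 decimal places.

0.1217

Posterior odds = (π_i f_i(x)) / (π_j f_j(x)); the normalising sum cancels.
Categorical probabilities:
  p_A = 0.35
  p_B = 0.36
  p_C = 0.29
0.018 / 0.1479 ≈ 0.1217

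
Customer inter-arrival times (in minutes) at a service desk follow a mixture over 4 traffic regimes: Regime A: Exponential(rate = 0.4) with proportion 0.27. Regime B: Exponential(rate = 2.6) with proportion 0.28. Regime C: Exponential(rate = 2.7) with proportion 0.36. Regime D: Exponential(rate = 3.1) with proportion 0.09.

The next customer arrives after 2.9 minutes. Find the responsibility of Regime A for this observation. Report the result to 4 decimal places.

Posterior ∝ prior × likelihood, so P(k | x) ∝ π_k f_k(x); normalise over all components.
Evaluate each component's likelihood at the observed value:
  f_A = 0.4·e^(−0.4·2.9) = 0.4·e^(−1.1600) = 0.125394
  f_B = 2.6·e^(−2.6·2.9) = 2.6·e^(−7.5400) = 0.00138163
  f_C = 2.7·e^(−2.7·2.9) = 2.7·e^(−7.8300) = 0.00107359
  f_D = 3.1·e^(−3.1·2.9) = 3.1·e^(−8.9900) = 0.000386415
Multiply by the mixture weights:
  π_A·f_A = 0.27 × 0.125394 = 0.0338565
  π_B·f_B = 0.28 × 0.00138163 = 0.000386857
  π_C·f_C = 0.36 × 0.00107359 = 0.000386492
  π_D·f_D = 0.09 × 0.000386415 = 3.47774e-05
Normaliser: 0.0338565 + 0.000386857 + 0.000386492 + 3.47774e-05 = 0.0346646
P(Regime A | 2.9 minutes) ≈ 0.9767

0.9767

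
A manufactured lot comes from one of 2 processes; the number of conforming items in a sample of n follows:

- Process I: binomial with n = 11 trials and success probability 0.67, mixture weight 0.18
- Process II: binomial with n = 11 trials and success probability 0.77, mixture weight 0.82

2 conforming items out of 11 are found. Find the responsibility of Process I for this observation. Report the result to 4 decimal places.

The responsibility of component k is π_k f_k(x) divided by Σ_j π_j f_j(x).
Component likelihoods at x = 2 conforming items out of 11:
  p_I = C(11,2)·0.67^2·0.33^9 = 55·0.4489·4.64115e-05 = 0.00114588
  p_II = C(11,2)·0.77^2·0.23^9 = 55·0.5929·1.80115e-06 = 5.87347e-05
Unnormalised posteriors:
  π_I·p_I = 0.18 × 0.00114588 = 0.000206258
  π_II·p_II = 0.82 × 5.87347e-05 = 4.81624e-05
Marginal: 0.000206258 + 4.81624e-05 = 0.00025442
P(Process I | the observation) ≈ 0.8107

0.8107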